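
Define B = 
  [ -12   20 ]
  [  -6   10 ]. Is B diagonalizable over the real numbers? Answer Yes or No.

Yes

Characteristic polynomial: p(μ) = μ^2 + 2μ = μ(μ + 2).
All 2 eigenvalues are distinct, so B is diagonalizable.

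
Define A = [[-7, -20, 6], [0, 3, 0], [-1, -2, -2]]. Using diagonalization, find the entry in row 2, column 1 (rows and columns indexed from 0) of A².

18

Characteristic polynomial: μ^3 + 6μ^2 - 7μ - 60 = (μ - 3)(μ + 4)(μ + 5), so the eigenvalues are -5, -4, 3.
μ=3: eigenvector (-2, 1, 0).
μ=-5: eigenvector (3, 0, 1).
μ=-4: eigenvector (2, 0, 1).
P = [[-2, 3, 2], [1, 0, 0], [0, 1, 1]], D = diag(3, -5, -4), P⁻¹ = [[0, 1, 0], [1, 2, -2], [-1, -2, 3]].
A² = P·diag(9, 25, 16)·P⁻¹ = [[43, 68, -54], [0, 9, 0], [9, 18, -2]].
The requested entry is 18.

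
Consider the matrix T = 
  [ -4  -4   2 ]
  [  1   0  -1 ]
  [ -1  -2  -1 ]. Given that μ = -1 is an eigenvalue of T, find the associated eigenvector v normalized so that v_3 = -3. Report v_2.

T + 1I = [[-3, -4, 2], [1, 1, -1], [-1, -2, 0]].
Solving (T + 1I)v = 0 gives the eigenspace spanned by (-6, 3, -3).
With v_3 = -3, v = (-6, 3, -3), so v_2 = 3.

3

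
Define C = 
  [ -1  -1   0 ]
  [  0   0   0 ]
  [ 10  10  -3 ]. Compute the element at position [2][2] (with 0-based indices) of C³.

Characteristic polynomial: r^3 + 4r^2 + 3r = r(r + 1)(r + 3), so the eigenvalues are -3, -1, 0.
r=-1: eigenvector (1, 0, 5).
r=0: eigenvector (-1, 1, 0).
r=-3: eigenvector (0, 0, 1).
P = [[1, -1, 0], [0, 1, 0], [5, 0, 1]], D = diag(-1, 0, -3), P⁻¹ = [[1, 1, 0], [0, 1, 0], [-5, -5, 1]].
C³ = P·diag(-1, 0, -27)·P⁻¹ = [[-1, -1, 0], [0, 0, 0], [130, 130, -27]].
The requested entry is -27.

-27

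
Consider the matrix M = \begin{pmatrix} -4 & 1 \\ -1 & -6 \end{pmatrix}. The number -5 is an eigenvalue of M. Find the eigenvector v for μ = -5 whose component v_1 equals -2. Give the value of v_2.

2

M + 5I = [[1, 1], [-1, -1]].
Solving (M + 5I)v = 0 gives the eigenspace spanned by (-2, 2).
With v_1 = -2, v = (-2, 2), so v_2 = 2.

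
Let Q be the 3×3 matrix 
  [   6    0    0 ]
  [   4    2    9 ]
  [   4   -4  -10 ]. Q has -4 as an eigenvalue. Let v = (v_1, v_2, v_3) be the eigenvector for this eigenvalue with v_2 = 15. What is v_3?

Q + 4I = [[10, 0, 0], [4, 6, 9], [4, -4, -6]].
Solving (Q + 4I)v = 0 gives the eigenspace spanned by (0, 15, -10).
With v_2 = 15, v = (0, 15, -10), so v_3 = -10.

-10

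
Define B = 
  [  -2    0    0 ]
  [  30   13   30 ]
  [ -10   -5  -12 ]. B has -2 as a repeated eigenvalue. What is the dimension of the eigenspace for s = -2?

2

B + 2I = [[0, 0, 0], [30, 15, 30], [-10, -5, -10]].
This matrix has rank 1, so its null space has dimension 3 − 1 = 2.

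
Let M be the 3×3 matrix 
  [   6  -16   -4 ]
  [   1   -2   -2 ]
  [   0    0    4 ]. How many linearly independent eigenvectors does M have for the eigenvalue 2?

M − 2I = [[4, -16, -4], [1, -4, -2], [0, 0, 2]].
This matrix has rank 2, so its null space has dimension 3 − 2 = 1.

1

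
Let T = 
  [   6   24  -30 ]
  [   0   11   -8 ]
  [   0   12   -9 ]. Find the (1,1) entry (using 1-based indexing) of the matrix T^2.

36

Characteristic polynomial: μ^3 - 8μ^2 + 9μ + 18 = (μ - 6)(μ - 3)(μ + 1), so the eigenvalues are -1, 3, 6.
μ=6: eigenvector (1, 0, 0).
μ=3: eigenvector (2, 1, 1).
μ=-1: eigenvector (6, 2, 3).
P = [[1, 2, 6], [0, 1, 2], [0, 1, 3]], D = diag(6, 3, -1), P⁻¹ = [[1, 0, -2], [0, 3, -2], [0, -1, 1]].
T² = P·diag(36, 9, 1)·P⁻¹ = [[36, 48, -102], [0, 25, -16], [0, 24, -15]].
The requested entry is 36.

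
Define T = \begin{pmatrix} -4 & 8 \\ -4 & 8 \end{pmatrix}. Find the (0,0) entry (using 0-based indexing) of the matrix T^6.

-4096

Characteristic polynomial: λ^2 - 4λ = λ(λ - 4), so the eigenvalues are 0, 4.
λ=0: eigenvector (2, 1).
λ=4: eigenvector (1, 1).
P = [[2, 1], [1, 1]], D = diag(0, 4), P⁻¹ = [[1, -1], [-1, 2]].
T⁶ = P·diag(0, 4096)·P⁻¹ = [[-4096, 8192], [-4096, 8192]].
The requested entry is -4096.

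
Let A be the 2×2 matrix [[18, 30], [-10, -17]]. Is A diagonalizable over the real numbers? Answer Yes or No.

Yes

Characteristic polynomial: p(t) = t^2 - t - 6 = (t - 3)(t + 2).
All 2 eigenvalues are distinct, so A is diagonalizable.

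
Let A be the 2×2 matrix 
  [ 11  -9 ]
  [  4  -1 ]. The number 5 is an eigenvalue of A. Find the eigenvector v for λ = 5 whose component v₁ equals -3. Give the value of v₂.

A − 5I = [[6, -9], [4, -6]].
Solving (A − 5I)v = 0 gives the eigenspace spanned by (-3, -2).
With v₁ = -3, v = (-3, -2), so v₂ = -2.

-2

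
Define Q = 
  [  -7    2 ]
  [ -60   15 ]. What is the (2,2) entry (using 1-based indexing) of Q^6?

90105

Characteristic polynomial: t^2 - 8t + 15 = (t - 5)(t - 3), so the eigenvalues are 3, 5.
t=5: eigenvector (1, 6).
t=3: eigenvector (1, 5).
P = [[1, 1], [6, 5]], D = diag(5, 3), P⁻¹ = [[-5, 1], [6, -1]].
Q⁶ = P·diag(15625, 729)·P⁻¹ = [[-73751, 14896], [-446880, 90105]].
The requested entry is 90105.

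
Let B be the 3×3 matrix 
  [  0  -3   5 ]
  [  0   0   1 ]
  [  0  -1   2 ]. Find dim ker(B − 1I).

B − 1I = [[-1, -3, 5], [0, -1, 1], [0, -1, 1]].
This matrix has rank 2, so its null space has dimension 3 − 2 = 1.

1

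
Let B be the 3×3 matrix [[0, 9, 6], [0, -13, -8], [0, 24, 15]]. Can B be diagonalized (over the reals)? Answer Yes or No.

Characteristic polynomial: p(s) = s^3 - 2s^2 - 3s = s(s - 3)(s + 1).
All 3 eigenvalues are distinct, so B is diagonalizable.

Yes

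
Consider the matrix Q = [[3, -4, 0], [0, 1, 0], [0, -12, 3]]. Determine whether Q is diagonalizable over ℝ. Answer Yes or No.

Yes

Characteristic polynomial: p(r) = r^3 - 7r^2 + 15r - 9 = (r - 3)^2(r - 1).
r = 3 has algebraic multiplicity 2; rank(Q − 3I) = 1, so geometric multiplicity = 2.
Every eigenvalue has geometric = algebraic multiplicity, so Q is diagonalizable.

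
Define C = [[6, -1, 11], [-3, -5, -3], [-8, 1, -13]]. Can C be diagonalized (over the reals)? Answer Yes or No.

No

Characteristic polynomial: p(s) = s^3 + 12s^2 + 45s + 50 = (s + 2)(s + 5)^2.
s = -5 has algebraic multiplicity 2; rank(C + 5I) = 2, so geometric multiplicity = 1.
Geometric multiplicity < algebraic multiplicity, so C is not diagonalizable.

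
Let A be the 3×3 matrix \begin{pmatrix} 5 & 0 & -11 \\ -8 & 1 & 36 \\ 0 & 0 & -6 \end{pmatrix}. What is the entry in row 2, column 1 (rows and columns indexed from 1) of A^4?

Characteristic polynomial: s^3 - 31s + 30 = (s - 5)(s - 1)(s + 6), so the eigenvalues are -6, 1, 5.
s=1: eigenvector (0, 1, 0).
s=5: eigenvector (1, -2, 0).
s=-6: eigenvector (1, -4, 1).
P = [[0, 1, 1], [1, -2, -4], [0, 0, 1]], D = diag(1, 5, -6), P⁻¹ = [[2, 1, 2], [1, 0, -1], [0, 0, 1]].
A⁴ = P·diag(1, 625, 1296)·P⁻¹ = [[625, 0, 671], [-1248, 1, -3932], [0, 0, 1296]].
The requested entry is -1248.

-1248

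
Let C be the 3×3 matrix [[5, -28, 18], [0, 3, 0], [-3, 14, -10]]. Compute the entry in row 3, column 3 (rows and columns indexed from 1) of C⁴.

766

Characteristic polynomial: μ^3 + 2μ^2 - 11μ - 12 = (μ - 3)(μ + 1)(μ + 4), so the eigenvalues are -4, -1, 3.
μ=-1: eigenvector (3, 0, -1).
μ=3: eigenvector (-4, 1, 2).
μ=-4: eigenvector (-2, 0, 1).
P = [[3, -4, -2], [0, 1, 0], [-1, 2, 1]], D = diag(-1, 3, -4), P⁻¹ = [[1, 0, 2], [0, 1, 0], [1, -2, 3]].
C⁴ = P·diag(1, 81, 256)·P⁻¹ = [[-509, 700, -1530], [0, 81, 0], [255, -350, 766]].
The requested entry is 766.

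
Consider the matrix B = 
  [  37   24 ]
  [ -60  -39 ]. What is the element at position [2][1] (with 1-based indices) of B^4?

Characteristic polynomial: μ^2 + 2μ - 3 = (μ - 1)(μ + 3), so the eigenvalues are -3, 1.
μ=1: eigenvector (-2, 3).
μ=-3: eigenvector (3, -5).
P = [[-2, 3], [3, -5]], D = diag(1, -3), P⁻¹ = [[-5, -3], [-3, -2]].
B⁴ = P·diag(1, 81)·P⁻¹ = [[-719, -480], [1200, 801]].
The requested entry is 1200.

1200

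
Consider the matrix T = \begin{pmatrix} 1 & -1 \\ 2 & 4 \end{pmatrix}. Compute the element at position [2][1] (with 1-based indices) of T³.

38

Characteristic polynomial: r^2 - 5r + 6 = (r - 3)(r - 2), so the eigenvalues are 2, 3.
r=3: eigenvector (-1, 2).
r=2: eigenvector (1, -1).
P = [[-1, 1], [2, -1]], D = diag(3, 2), P⁻¹ = [[1, 1], [2, 1]].
T³ = P·diag(27, 8)·P⁻¹ = [[-11, -19], [38, 46]].
The requested entry is 38.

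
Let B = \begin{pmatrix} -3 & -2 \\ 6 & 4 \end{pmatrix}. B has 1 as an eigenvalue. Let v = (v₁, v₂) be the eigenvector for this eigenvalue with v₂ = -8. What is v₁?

B − 1I = [[-4, -2], [6, 3]].
Solving (B − 1I)v = 0 gives the eigenspace spanned by (4, -8).
With v₂ = -8, v = (4, -8), so v₁ = 4.

4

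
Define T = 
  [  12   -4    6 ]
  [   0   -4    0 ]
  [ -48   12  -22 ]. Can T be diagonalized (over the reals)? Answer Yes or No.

Yes

Characteristic polynomial: p(λ) = λ^3 + 14λ^2 + 64λ + 96 = (λ + 4)^2(λ + 6).
λ = -4 has algebraic multiplicity 2; rank(T + 4I) = 1, so geometric multiplicity = 2.
Every eigenvalue has geometric = algebraic multiplicity, so T is diagonalizable.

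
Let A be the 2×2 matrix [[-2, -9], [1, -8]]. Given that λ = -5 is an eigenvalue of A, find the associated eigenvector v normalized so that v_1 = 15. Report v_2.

A + 5I = [[3, -9], [1, -3]].
Solving (A + 5I)v = 0 gives the eigenspace spanned by (15, 5).
With v_1 = 15, v = (15, 5), so v_2 = 5.

5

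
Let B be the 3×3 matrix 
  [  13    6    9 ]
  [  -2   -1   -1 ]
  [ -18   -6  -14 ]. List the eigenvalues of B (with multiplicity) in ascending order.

-5, 1, 2

Characteristic polynomial: p(λ) = λ^3 + 2λ^2 - 13λ + 10 = (λ - 2)(λ - 1)(λ + 5).
Roots (with multiplicity): -5, 1, 2.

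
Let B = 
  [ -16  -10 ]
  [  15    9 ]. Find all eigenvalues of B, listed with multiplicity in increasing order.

-6, -1

Characteristic polynomial: p(r) = r^2 + 7r + 6 = (r + 1)(r + 6).
Roots (with multiplicity): -6, -1.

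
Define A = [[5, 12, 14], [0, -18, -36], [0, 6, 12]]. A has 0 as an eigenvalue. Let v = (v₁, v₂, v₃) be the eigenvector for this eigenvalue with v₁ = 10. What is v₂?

-10

A = [[5, 12, 14], [0, -18, -36], [0, 6, 12]].
Solving (A)v = 0 gives the eigenspace spanned by (10, -10, 5).
With v₁ = 10, v = (10, -10, 5), so v₂ = -10.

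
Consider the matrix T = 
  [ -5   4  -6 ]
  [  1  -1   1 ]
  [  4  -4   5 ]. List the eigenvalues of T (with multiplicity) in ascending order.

Characteristic polynomial: p(r) = r^3 + r^2 - r - 1 = (r - 1)(r + 1)^2.
Roots (with multiplicity): -1, -1, 1.

-1, -1, 1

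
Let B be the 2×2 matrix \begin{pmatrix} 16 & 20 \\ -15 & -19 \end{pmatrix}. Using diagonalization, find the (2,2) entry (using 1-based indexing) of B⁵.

-4099

Characteristic polynomial: r^2 + 3r - 4 = (r - 1)(r + 4), so the eigenvalues are -4, 1.
r=1: eigenvector (4, -3).
r=-4: eigenvector (-1, 1).
P = [[4, -1], [-3, 1]], D = diag(1, -4), P⁻¹ = [[1, 1], [3, 4]].
B⁵ = P·diag(1, -1024)·P⁻¹ = [[3076, 4100], [-3075, -4099]].
The requested entry is -4099.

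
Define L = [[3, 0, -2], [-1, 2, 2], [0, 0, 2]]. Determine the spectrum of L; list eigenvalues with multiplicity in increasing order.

Characteristic polynomial: p(μ) = μ^3 - 7μ^2 + 16μ - 12 = (μ - 3)(μ - 2)^2.
Roots (with multiplicity): 2, 2, 3.

2, 2, 3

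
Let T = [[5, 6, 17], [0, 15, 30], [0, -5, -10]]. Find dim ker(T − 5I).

1

T − 5I = [[0, 6, 17], [0, 10, 30], [0, -5, -15]].
This matrix has rank 2, so its null space has dimension 3 − 2 = 1.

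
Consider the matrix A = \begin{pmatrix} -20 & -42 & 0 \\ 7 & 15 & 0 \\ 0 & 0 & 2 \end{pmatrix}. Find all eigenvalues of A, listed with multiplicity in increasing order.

Characteristic polynomial: p(s) = s^3 + 3s^2 - 16s + 12 = (s - 2)(s - 1)(s + 6).
Roots (with multiplicity): -6, 1, 2.

-6, 1, 2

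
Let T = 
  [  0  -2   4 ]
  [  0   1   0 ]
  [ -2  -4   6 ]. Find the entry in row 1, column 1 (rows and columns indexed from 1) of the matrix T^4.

-224

Characteristic polynomial: μ^3 - 7μ^2 + 14μ - 8 = (μ - 4)(μ - 2)(μ - 1), so the eigenvalues are 1, 2, 4.
μ=4: eigenvector (1, 0, 1).
μ=1: eigenvector (-2, 1, 0).
μ=2: eigenvector (2, 0, 1).
P = [[1, -2, 2], [0, 1, 0], [1, 0, 1]], D = diag(4, 1, 2), P⁻¹ = [[-1, -2, 2], [0, 1, 0], [1, 2, -1]].
T⁴ = P·diag(256, 1, 16)·P⁻¹ = [[-224, -450, 480], [0, 1, 0], [-240, -480, 496]].
The requested entry is -224.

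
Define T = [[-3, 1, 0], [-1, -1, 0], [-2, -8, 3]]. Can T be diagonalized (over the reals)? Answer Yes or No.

No

Characteristic polynomial: p(r) = r^3 + r^2 - 8r - 12 = (r - 3)(r + 2)^2.
r = -2 has algebraic multiplicity 2; rank(T + 2I) = 2, so geometric multiplicity = 1.
Geometric multiplicity < algebraic multiplicity, so T is not diagonalizable.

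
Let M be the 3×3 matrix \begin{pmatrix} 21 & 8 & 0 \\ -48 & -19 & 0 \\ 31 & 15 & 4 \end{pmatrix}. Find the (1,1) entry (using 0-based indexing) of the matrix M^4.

-1007

Characteristic polynomial: λ^3 - 6λ^2 - 7λ + 60 = (λ - 5)(λ - 4)(λ + 3), so the eigenvalues are -3, 4, 5.
λ=5: eigenvector (1, -2, 1).
λ=-3: eigenvector (-1, 3, -2).
λ=4: eigenvector (0, 0, 1).
P = [[1, -1, 0], [-2, 3, 0], [1, -2, 1]], D = diag(5, -3, 4), P⁻¹ = [[3, 1, 0], [2, 1, 0], [1, 1, 1]].
M⁴ = P·diag(625, 81, 256)·P⁻¹ = [[1713, 544, 0], [-3264, -1007, 0], [1807, 719, 256]].
The requested entry is -1007.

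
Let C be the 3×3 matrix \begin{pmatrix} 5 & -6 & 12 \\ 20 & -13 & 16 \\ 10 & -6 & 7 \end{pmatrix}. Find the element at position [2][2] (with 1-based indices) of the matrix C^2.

Characteristic polynomial: λ^3 + λ^2 - 25λ - 25 = (λ - 5)(λ + 1)(λ + 5), so the eigenvalues are -5, -1, 5.
λ=-5: eigenvector (0, 2, 1).
λ=-1: eigenvector (1, 3, 1).
λ=5: eigenvector (1, 2, 1).
P = [[0, 1, 1], [2, 3, 2], [1, 1, 1]], D = diag(-5, -1, 5), P⁻¹ = [[-1, 0, 1], [0, 1, -2], [1, -1, 2]].
C² = P·diag(25, 1, 25)·P⁻¹ = [[25, -24, 48], [0, -47, 144], [0, -24, 73]].
The requested entry is -47.

-47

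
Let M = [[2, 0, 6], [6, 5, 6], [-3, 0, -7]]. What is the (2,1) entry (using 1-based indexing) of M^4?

624

Characteristic polynomial: r^3 - 21r - 20 = (r - 5)(r + 1)(r + 4), so the eigenvalues are -4, -1, 5.
r=-4: eigenvector (1, 0, -1).
r=-1: eigenvector (2, -1, -1).
r=5: eigenvector (0, 1, 0).
P = [[1, 2, 0], [0, -1, 1], [-1, -1, 0]], D = diag(-4, -1, 5), P⁻¹ = [[-1, 0, -2], [1, 0, 1], [1, 1, 1]].
M⁴ = P·diag(256, 1, 625)·P⁻¹ = [[-254, 0, -510], [624, 625, 624], [255, 0, 511]].
The requested entry is 624.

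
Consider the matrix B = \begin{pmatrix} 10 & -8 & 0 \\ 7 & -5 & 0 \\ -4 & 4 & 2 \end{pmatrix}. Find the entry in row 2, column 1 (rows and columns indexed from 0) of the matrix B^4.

260

Characteristic polynomial: μ^3 - 7μ^2 + 16μ - 12 = (μ - 3)(μ - 2)^2, so the eigenvalues are 2, 2, 3.
μ=3: eigenvector (-8, -7, 4).
μ=2: eigenvector (1, 1, 0).
μ=2: eigenvector (-2, -2, 1).
P = [[-8, 1, -2], [-7, 1, -2], [4, 0, 1]], D = diag(3, 2, 2), P⁻¹ = [[-1, 1, 0], [1, 0, 2], [4, -4, 1]].
B⁴ = P·diag(81, 16, 16)·P⁻¹ = [[536, -520, 0], [455, -439, 0], [-260, 260, 16]].
The requested entry is 260.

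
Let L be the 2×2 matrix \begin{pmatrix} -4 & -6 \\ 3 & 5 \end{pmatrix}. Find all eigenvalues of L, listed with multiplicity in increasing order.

-1, 2

Characteristic polynomial: p(t) = t^2 - t - 2 = (t - 2)(t + 1).
Roots (with multiplicity): -1, 2.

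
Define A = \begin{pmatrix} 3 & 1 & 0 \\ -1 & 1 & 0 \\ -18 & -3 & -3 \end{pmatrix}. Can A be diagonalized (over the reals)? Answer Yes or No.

Characteristic polynomial: p(λ) = λ^3 - λ^2 - 8λ + 12 = (λ - 2)^2(λ + 3).
λ = 2 has algebraic multiplicity 2; rank(A − 2I) = 2, so geometric multiplicity = 1.
Geometric multiplicity < algebraic multiplicity, so A is not diagonalizable.

No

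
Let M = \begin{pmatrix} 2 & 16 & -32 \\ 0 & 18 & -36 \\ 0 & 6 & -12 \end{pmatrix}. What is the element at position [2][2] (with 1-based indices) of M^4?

Characteristic polynomial: s^3 - 8s^2 + 12s = s(s - 6)(s - 2), so the eigenvalues are 0, 2, 6.
s=2: eigenvector (1, 0, 0).
s=6: eigenvector (4, 3, 1).
s=0: eigenvector (0, 2, 1).
P = [[1, 4, 0], [0, 3, 2], [0, 1, 1]], D = diag(2, 6, 0), P⁻¹ = [[1, -4, 8], [0, 1, -2], [0, -1, 3]].
M⁴ = P·diag(16, 1296, 0)·P⁻¹ = [[16, 5120, -10240], [0, 3888, -7776], [0, 1296, -2592]].
The requested entry is 3888.

3888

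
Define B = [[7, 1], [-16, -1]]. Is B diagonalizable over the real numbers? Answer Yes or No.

No

Characteristic polynomial: p(r) = r^2 - 6r + 9 = (r - 3)^2.
r = 3 has algebraic multiplicity 2; rank(B − 3I) = 1, so geometric multiplicity = 1.
Geometric multiplicity < algebraic multiplicity, so B is not diagonalizable.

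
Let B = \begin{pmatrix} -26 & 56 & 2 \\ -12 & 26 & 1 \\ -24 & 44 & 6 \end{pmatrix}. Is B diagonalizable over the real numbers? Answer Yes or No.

Characteristic polynomial: p(r) = r^3 - 6r^2 + 32 = (r - 4)^2(r + 2).
r = 4 has algebraic multiplicity 2; rank(B − 4I) = 2, so geometric multiplicity = 1.
Geometric multiplicity < algebraic multiplicity, so B is not diagonalizable.

No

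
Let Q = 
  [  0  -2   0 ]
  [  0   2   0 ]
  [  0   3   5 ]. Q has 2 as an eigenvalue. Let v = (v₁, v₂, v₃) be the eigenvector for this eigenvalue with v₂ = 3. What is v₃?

Q − 2I = [[-2, -2, 0], [0, 0, 0], [0, 3, 3]].
Solving (Q − 2I)v = 0 gives the eigenspace spanned by (-3, 3, -3).
With v₂ = 3, v = (-3, 3, -3), so v₃ = -3.

-3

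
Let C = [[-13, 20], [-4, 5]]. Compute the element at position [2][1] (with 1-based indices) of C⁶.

29792

Characteristic polynomial: r^2 + 8r + 15 = (r + 3)(r + 5), so the eigenvalues are -5, -3.
r=-5: eigenvector (5, 2).
r=-3: eigenvector (2, 1).
P = [[5, 2], [2, 1]], D = diag(-5, -3), P⁻¹ = [[1, -2], [-2, 5]].
C⁶ = P·diag(15625, 729)·P⁻¹ = [[75209, -148960], [29792, -58855]].
The requested entry is 29792.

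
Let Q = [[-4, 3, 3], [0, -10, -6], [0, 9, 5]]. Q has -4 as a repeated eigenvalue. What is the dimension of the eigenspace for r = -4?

2

Q + 4I = [[0, 3, 3], [0, -6, -6], [0, 9, 9]].
This matrix has rank 1, so its null space has dimension 3 − 1 = 2.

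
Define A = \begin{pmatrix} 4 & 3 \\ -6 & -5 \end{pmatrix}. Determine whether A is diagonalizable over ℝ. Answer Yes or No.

Yes

Characteristic polynomial: p(t) = t^2 + t - 2 = (t - 1)(t + 2).
All 2 eigenvalues are distinct, so A is diagonalizable.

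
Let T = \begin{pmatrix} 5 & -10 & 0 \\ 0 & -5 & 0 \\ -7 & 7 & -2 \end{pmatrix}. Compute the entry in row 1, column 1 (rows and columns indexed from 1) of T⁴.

Characteristic polynomial: s^3 + 2s^2 - 25s - 50 = (s - 5)(s + 2)(s + 5), so the eigenvalues are -5, -2, 5.
s=5: eigenvector (1, 0, -1).
s=-5: eigenvector (1, 1, 0).
s=-2: eigenvector (0, 0, 1).
P = [[1, 1, 0], [0, 1, 0], [-1, 0, 1]], D = diag(5, -5, -2), P⁻¹ = [[1, -1, 0], [0, 1, 0], [1, -1, 1]].
T⁴ = P·diag(625, 625, 16)·P⁻¹ = [[625, 0, 0], [0, 625, 0], [-609, 609, 16]].
The requested entry is 625.

625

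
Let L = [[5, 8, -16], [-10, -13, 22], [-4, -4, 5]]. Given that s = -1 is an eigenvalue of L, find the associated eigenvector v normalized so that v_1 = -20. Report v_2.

L + 1I = [[6, 8, -16], [-10, -12, 22], [-4, -4, 6]].
Solving (L + 1I)v = 0 gives the eigenspace spanned by (-20, 35, 10).
With v_1 = -20, v = (-20, 35, 10), so v_2 = 35.

35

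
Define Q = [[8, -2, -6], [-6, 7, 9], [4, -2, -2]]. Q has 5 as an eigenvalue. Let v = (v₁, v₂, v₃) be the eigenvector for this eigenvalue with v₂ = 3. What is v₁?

Q − 5I = [[3, -2, -6], [-6, 2, 9], [4, -2, -7]].
Solving (Q − 5I)v = 0 gives the eigenspace spanned by (-2, 3, -2).
With v₂ = 3, v = (-2, 3, -2), so v₁ = -2.

-2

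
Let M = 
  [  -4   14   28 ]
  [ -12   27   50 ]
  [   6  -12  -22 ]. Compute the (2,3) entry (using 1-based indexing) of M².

Characteristic polynomial: μ^3 - μ^2 - 14μ + 24 = (μ - 3)(μ - 2)(μ + 4), so the eigenvalues are -4, 2, 3.
μ=-4: eigenvector (1, 2, -1).
μ=3: eigenvector (2, 1, 0).
μ=2: eigenvector (0, -2, 1).
P = [[1, 2, 0], [2, 1, -2], [-1, 0, 1]], D = diag(-4, 3, 2), P⁻¹ = [[1, -2, -4], [0, 1, 2], [1, -2, -3]].
M² = P·diag(16, 9, 4)·P⁻¹ = [[16, -14, -28], [24, -39, -86], [-12, 24, 52]].
The requested entry is -86.

-86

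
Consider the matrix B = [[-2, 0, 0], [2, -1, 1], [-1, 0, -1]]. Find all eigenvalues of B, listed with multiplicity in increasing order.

Characteristic polynomial: p(μ) = μ^3 + 4μ^2 + 5μ + 2 = (μ + 1)^2(μ + 2).
Roots (with multiplicity): -2, -1, -1.

-2, -1, -1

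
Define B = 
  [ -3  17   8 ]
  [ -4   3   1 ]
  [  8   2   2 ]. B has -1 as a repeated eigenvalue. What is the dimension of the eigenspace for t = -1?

B + 1I = [[-2, 17, 8], [-4, 4, 1], [8, 2, 3]].
This matrix has rank 2, so its null space has dimension 3 − 2 = 1.

1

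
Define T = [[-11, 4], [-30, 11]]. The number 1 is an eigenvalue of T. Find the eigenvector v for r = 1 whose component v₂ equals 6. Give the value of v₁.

2

T − 1I = [[-12, 4], [-30, 10]].
Solving (T − 1I)v = 0 gives the eigenspace spanned by (2, 6).
With v₂ = 6, v = (2, 6), so v₁ = 2.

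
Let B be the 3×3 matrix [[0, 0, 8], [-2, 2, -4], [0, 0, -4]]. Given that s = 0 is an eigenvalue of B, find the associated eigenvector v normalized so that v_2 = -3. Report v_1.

B = [[0, 0, 8], [-2, 2, -4], [0, 0, -4]].
Solving (B)v = 0 gives the eigenspace spanned by (-3, -3, 0).
With v_2 = -3, v = (-3, -3, 0), so v_1 = -3.

-3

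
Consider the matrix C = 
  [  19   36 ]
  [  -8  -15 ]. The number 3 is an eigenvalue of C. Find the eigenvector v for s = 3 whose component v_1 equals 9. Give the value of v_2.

C − 3I = [[16, 36], [-8, -18]].
Solving (C − 3I)v = 0 gives the eigenspace spanned by (9, -4).
With v_1 = 9, v = (9, -4), so v_2 = -4.

-4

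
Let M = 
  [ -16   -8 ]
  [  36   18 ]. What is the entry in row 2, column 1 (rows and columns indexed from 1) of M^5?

576

Characteristic polynomial: μ^2 - 2μ = μ(μ - 2), so the eigenvalues are 0, 2.
μ=0: eigenvector (1, -2).
μ=2: eigenvector (-4, 9).
P = [[1, -4], [-2, 9]], D = diag(0, 2), P⁻¹ = [[9, 4], [2, 1]].
M⁵ = P·diag(0, 32)·P⁻¹ = [[-256, -128], [576, 288]].
The requested entry is 576.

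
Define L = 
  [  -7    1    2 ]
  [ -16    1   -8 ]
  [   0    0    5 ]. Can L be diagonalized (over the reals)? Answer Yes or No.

No

Characteristic polynomial: p(μ) = μ^3 + μ^2 - 21μ - 45 = (μ - 5)(μ + 3)^2.
μ = -3 has algebraic multiplicity 2; rank(L + 3I) = 2, so geometric multiplicity = 1.
Geometric multiplicity < algebraic multiplicity, so L is not diagonalizable.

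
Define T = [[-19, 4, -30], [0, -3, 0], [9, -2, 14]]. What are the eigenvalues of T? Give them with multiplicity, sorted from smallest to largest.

-4, -3, -1

Characteristic polynomial: p(s) = s^3 + 8s^2 + 19s + 12 = (s + 1)(s + 3)(s + 4).
Roots (with multiplicity): -4, -3, -1.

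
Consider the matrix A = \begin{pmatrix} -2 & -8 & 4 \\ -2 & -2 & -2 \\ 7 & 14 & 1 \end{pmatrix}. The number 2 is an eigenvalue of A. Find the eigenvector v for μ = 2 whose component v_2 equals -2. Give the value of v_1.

A − 2I = [[-4, -8, 4], [-2, -4, -2], [7, 14, -1]].
Solving (A − 2I)v = 0 gives the eigenspace spanned by (4, -2, 0).
With v_2 = -2, v = (4, -2, 0), so v_1 = 4.

4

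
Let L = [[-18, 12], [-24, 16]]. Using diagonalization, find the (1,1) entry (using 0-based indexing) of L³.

Characteristic polynomial: t^2 + 2t = t(t + 2), so the eigenvalues are -2, 0.
t=-2: eigenvector (-3, -4).
t=0: eigenvector (-2, -3).
P = [[-3, -2], [-4, -3]], D = diag(-2, 0), P⁻¹ = [[-3, 2], [4, -3]].
L³ = P·diag(-8, 0)·P⁻¹ = [[-72, 48], [-96, 64]].
The requested entry is 64.

64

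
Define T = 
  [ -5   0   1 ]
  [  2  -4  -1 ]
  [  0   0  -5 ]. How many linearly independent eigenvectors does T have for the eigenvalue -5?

T + 5I = [[0, 0, 1], [2, 1, -1], [0, 0, 0]].
This matrix has rank 2, so its null space has dimension 3 − 2 = 1.

1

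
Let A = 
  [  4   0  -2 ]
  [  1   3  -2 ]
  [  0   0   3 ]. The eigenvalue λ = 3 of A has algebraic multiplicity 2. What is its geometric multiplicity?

2

A − 3I = [[1, 0, -2], [1, 0, -2], [0, 0, 0]].
This matrix has rank 1, so its null space has dimension 3 − 1 = 2.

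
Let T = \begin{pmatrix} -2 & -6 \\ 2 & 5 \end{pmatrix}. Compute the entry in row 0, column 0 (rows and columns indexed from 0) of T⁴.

-44

Characteristic polynomial: λ^2 - 3λ + 2 = (λ - 2)(λ - 1), so the eigenvalues are 1, 2.
λ=1: eigenvector (-2, 1).
λ=2: eigenvector (-3, 2).
P = [[-2, -3], [1, 2]], D = diag(1, 2), P⁻¹ = [[-2, -3], [1, 2]].
T⁴ = P·diag(1, 16)·P⁻¹ = [[-44, -90], [30, 61]].
The requested entry is -44.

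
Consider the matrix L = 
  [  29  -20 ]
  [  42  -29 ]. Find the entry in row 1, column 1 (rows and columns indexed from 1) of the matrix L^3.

Characteristic polynomial: λ^2 - 1 = (λ - 1)(λ + 1), so the eigenvalues are -1, 1.
λ=1: eigenvector (5, 7).
λ=-1: eigenvector (2, 3).
P = [[5, 2], [7, 3]], D = diag(1, -1), P⁻¹ = [[3, -2], [-7, 5]].
L³ = P·diag(1, -1)·P⁻¹ = [[29, -20], [42, -29]].
The requested entry is 29.

29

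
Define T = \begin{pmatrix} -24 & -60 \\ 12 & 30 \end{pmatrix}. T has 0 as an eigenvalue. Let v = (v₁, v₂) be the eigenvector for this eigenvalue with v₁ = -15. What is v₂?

6

T = [[-24, -60], [12, 30]].
Solving (T)v = 0 gives the eigenspace spanned by (-15, 6).
With v₁ = -15, v = (-15, 6), so v₂ = 6.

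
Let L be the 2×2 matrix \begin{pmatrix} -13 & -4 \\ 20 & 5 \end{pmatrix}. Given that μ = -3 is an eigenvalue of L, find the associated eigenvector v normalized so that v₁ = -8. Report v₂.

20

L + 3I = [[-10, -4], [20, 8]].
Solving (L + 3I)v = 0 gives the eigenspace spanned by (-8, 20).
With v₁ = -8, v = (-8, 20), so v₂ = 20.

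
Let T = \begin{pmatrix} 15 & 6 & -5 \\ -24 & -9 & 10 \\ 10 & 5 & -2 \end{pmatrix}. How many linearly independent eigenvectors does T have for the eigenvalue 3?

T − 3I = [[12, 6, -5], [-24, -12, 10], [10, 5, -5]].
This matrix has rank 2, so its null space has dimension 3 − 2 = 1.

1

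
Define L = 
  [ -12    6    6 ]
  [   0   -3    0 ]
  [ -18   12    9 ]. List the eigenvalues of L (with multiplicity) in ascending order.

-3, -3, 0

Characteristic polynomial: p(λ) = λ^3 + 6λ^2 + 9λ = λ(λ + 3)^2.
Roots (with multiplicity): -3, -3, 0.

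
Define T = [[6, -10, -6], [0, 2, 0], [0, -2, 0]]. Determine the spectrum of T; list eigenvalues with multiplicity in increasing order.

Characteristic polynomial: p(s) = s^3 - 8s^2 + 12s = s(s - 6)(s - 2).
Roots (with multiplicity): 0, 2, 6.

0, 2, 6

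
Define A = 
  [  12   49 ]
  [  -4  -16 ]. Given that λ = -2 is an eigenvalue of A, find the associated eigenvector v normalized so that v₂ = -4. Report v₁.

14

A + 2I = [[14, 49], [-4, -14]].
Solving (A + 2I)v = 0 gives the eigenspace spanned by (14, -4).
With v₂ = -4, v = (14, -4), so v₁ = 14.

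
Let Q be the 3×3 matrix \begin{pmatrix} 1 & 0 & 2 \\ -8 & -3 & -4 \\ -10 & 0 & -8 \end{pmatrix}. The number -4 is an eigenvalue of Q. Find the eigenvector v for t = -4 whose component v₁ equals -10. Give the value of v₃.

Q + 4I = [[5, 0, 2], [-8, 1, -4], [-10, 0, -4]].
Solving (Q + 4I)v = 0 gives the eigenspace spanned by (-10, 20, 25).
With v₁ = -10, v = (-10, 20, 25), so v₃ = 25.

25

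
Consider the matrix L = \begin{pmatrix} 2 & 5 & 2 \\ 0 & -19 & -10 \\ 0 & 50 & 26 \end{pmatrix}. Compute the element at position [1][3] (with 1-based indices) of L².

Characteristic polynomial: λ^3 - 9λ^2 + 20λ - 12 = (λ - 6)(λ - 2)(λ - 1), so the eigenvalues are 1, 2, 6.
λ=2: eigenvector (1, 0, 0).
λ=1: eigenvector (-1, 1, -2).
λ=6: eigenvector (0, -2, 5).
P = [[1, -1, 0], [0, 1, -2], [0, -2, 5]], D = diag(2, 1, 6), P⁻¹ = [[1, 5, 2], [0, 5, 2], [0, 2, 1]].
L² = P·diag(4, 1, 36)·P⁻¹ = [[4, 15, 6], [0, -139, -70], [0, 350, 176]].
The requested entry is 6.

6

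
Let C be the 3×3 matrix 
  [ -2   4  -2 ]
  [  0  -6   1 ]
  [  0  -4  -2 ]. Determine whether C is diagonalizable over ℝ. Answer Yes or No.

Characteristic polynomial: p(r) = r^3 + 10r^2 + 32r + 32 = (r + 2)(r + 4)^2.
r = -4 has algebraic multiplicity 2; rank(C + 4I) = 2, so geometric multiplicity = 1.
Geometric multiplicity < algebraic multiplicity, so C is not diagonalizable.

No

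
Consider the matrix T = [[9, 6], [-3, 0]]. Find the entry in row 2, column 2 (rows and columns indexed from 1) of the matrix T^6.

Characteristic polynomial: r^2 - 9r + 18 = (r - 6)(r - 3), so the eigenvalues are 3, 6.
r=6: eigenvector (2, -1).
r=3: eigenvector (1, -1).
P = [[2, 1], [-1, -1]], D = diag(6, 3), P⁻¹ = [[1, 1], [-1, -2]].
T⁶ = P·diag(46656, 729)·P⁻¹ = [[92583, 91854], [-45927, -45198]].
The requested entry is -45198.

-45198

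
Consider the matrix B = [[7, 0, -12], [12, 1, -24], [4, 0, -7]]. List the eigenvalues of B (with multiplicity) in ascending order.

Characteristic polynomial: p(t) = t^3 - t^2 - t + 1 = (t - 1)^2(t + 1).
Roots (with multiplicity): -1, 1, 1.

-1, 1, 1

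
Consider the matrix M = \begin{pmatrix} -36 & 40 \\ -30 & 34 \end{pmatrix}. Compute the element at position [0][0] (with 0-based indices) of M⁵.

Characteristic polynomial: λ^2 + 2λ - 24 = (λ - 4)(λ + 6), so the eigenvalues are -6, 4.
λ=4: eigenvector (1, 1).
λ=-6: eigenvector (4, 3).
P = [[1, 4], [1, 3]], D = diag(4, -6), P⁻¹ = [[-3, 4], [1, -1]].
M⁵ = P·diag(1024, -7776)·P⁻¹ = [[-34176, 35200], [-26400, 27424]].
The requested entry is -34176.

-34176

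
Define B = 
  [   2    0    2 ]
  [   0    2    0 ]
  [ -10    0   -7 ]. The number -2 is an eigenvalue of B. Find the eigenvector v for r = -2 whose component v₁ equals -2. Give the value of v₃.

4

B + 2I = [[4, 0, 2], [0, 4, 0], [-10, 0, -5]].
Solving (B + 2I)v = 0 gives the eigenspace spanned by (-2, 0, 4).
With v₁ = -2, v = (-2, 0, 4), so v₃ = 4.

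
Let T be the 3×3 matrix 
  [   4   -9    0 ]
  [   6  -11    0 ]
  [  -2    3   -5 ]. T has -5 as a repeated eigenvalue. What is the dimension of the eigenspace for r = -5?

1

T + 5I = [[9, -9, 0], [6, -6, 0], [-2, 3, 0]].
This matrix has rank 2, so its null space has dimension 3 − 2 = 1.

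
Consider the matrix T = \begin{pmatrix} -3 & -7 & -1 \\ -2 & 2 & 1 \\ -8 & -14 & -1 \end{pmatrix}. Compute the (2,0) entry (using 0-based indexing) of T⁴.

Characteristic polynomial: s^3 + 2s^2 - 13s + 10 = (s - 2)(s - 1)(s + 5), so the eigenvalues are -5, 1, 2.
s=-5: eigenvector (1, 0, 2).
s=2: eigenvector (-1, 1, -2).
s=1: eigenvector (1, -1, 3).
P = [[1, -1, 1], [0, 1, -1], [2, -2, 3]], D = diag(-5, 2, 1), P⁻¹ = [[1, 1, 0], [-2, 1, 1], [-2, 0, 1]].
T⁴ = P·diag(625, 16, 1)·P⁻¹ = [[655, 609, -15], [-30, 16, 15], [1308, 1218, -29]].
The requested entry is 1308.

1308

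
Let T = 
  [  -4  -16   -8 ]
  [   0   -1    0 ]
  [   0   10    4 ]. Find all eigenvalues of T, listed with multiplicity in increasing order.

-4, -1, 4

Characteristic polynomial: p(r) = r^3 + r^2 - 16r - 16 = (r - 4)(r + 1)(r + 4).
Roots (with multiplicity): -4, -1, 4.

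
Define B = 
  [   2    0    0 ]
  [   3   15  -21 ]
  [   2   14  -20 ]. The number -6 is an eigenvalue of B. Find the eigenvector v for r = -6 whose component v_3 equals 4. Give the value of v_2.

B + 6I = [[8, 0, 0], [3, 21, -21], [2, 14, -14]].
Solving (B + 6I)v = 0 gives the eigenspace spanned by (0, 4, 4).
With v_3 = 4, v = (0, 4, 4), so v_2 = 4.

4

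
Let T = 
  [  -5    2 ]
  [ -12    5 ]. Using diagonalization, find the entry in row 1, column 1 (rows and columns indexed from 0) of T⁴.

Characteristic polynomial: μ^2 - 1 = (μ - 1)(μ + 1), so the eigenvalues are -1, 1.
μ=1: eigenvector (1, 3).
μ=-1: eigenvector (-1, -2).
P = [[1, -1], [3, -2]], D = diag(1, -1), P⁻¹ = [[-2, 1], [-3, 1]].
T⁴ = P·diag(1, 1)·P⁻¹ = [[1, 0], [0, 1]].
The requested entry is 1.

1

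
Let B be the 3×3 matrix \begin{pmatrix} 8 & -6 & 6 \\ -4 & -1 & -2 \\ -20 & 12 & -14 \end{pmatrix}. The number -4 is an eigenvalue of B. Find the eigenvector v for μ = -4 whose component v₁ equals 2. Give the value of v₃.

-4

B + 4I = [[12, -6, 6], [-4, 3, -2], [-20, 12, -10]].
Solving (B + 4I)v = 0 gives the eigenspace spanned by (2, 0, -4).
With v₁ = 2, v = (2, 0, -4), so v₃ = -4.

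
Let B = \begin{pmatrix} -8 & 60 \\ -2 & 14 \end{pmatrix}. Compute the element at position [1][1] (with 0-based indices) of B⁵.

5984

Characteristic polynomial: s^2 - 6s + 8 = (s - 4)(s - 2), so the eigenvalues are 2, 4.
s=4: eigenvector (5, 1).
s=2: eigenvector (6, 1).
P = [[5, 6], [1, 1]], D = diag(4, 2), P⁻¹ = [[-1, 6], [1, -5]].
B⁵ = P·diag(1024, 32)·P⁻¹ = [[-4928, 29760], [-992, 5984]].
The requested entry is 5984.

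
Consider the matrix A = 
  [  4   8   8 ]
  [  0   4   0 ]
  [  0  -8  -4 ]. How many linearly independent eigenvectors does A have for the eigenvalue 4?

2

A − 4I = [[0, 8, 8], [0, 0, 0], [0, -8, -8]].
This matrix has rank 1, so its null space has dimension 3 − 1 = 2.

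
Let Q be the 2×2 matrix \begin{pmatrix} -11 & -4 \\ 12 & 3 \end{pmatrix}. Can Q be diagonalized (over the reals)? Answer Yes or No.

Yes

Characteristic polynomial: p(λ) = λ^2 + 8λ + 15 = (λ + 3)(λ + 5).
All 2 eigenvalues are distinct, so Q is diagonalizable.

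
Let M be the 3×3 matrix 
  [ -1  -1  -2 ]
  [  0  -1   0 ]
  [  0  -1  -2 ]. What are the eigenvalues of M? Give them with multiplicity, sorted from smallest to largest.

-2, -1, -1

Characteristic polynomial: p(λ) = λ^3 + 4λ^2 + 5λ + 2 = (λ + 1)^2(λ + 2).
Roots (with multiplicity): -2, -1, -1.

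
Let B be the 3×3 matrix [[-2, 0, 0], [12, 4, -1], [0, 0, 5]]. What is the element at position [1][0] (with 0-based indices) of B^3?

144

Characteristic polynomial: r^3 - 7r^2 + 2r + 40 = (r - 5)(r - 4)(r + 2), so the eigenvalues are -2, 4, 5.
r=-2: eigenvector (1, -2, 0).
r=4: eigenvector (0, 1, 0).
r=5: eigenvector (0, -1, 1).
P = [[1, 0, 0], [-2, 1, -1], [0, 0, 1]], D = diag(-2, 4, 5), P⁻¹ = [[1, 0, 0], [2, 1, 1], [0, 0, 1]].
B³ = P·diag(-8, 64, 125)·P⁻¹ = [[-8, 0, 0], [144, 64, -61], [0, 0, 125]].
The requested entry is 144.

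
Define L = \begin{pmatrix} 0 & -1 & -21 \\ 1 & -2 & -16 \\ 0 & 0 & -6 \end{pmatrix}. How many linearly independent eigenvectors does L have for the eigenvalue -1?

L + 1I = [[1, -1, -21], [1, -1, -16], [0, 0, -5]].
This matrix has rank 2, so its null space has dimension 3 − 2 = 1.

1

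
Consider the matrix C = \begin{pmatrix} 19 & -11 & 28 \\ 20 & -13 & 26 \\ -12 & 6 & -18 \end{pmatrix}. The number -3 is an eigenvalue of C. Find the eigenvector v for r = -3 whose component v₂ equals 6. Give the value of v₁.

3

C + 3I = [[22, -11, 28], [20, -10, 26], [-12, 6, -15]].
Solving (C + 3I)v = 0 gives the eigenspace spanned by (3, 6, 0).
With v₂ = 6, v = (3, 6, 0), so v₁ = 3.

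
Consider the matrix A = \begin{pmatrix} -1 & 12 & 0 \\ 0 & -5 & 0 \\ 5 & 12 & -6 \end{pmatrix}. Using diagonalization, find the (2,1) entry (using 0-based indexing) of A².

Characteristic polynomial: λ^3 + 12λ^2 + 41λ + 30 = (λ + 1)(λ + 5)(λ + 6), so the eigenvalues are -6, -5, -1.
λ=-1: eigenvector (1, 0, 1).
λ=-5: eigenvector (-3, 1, -3).
λ=-6: eigenvector (0, 0, 1).
P = [[1, -3, 0], [0, 1, 0], [1, -3, 1]], D = diag(-1, -5, -6), P⁻¹ = [[1, 3, 0], [0, 1, 0], [-1, 0, 1]].
A² = P·diag(1, 25, 36)·P⁻¹ = [[1, -72, 0], [0, 25, 0], [-35, -72, 36]].
The requested entry is -72.

-72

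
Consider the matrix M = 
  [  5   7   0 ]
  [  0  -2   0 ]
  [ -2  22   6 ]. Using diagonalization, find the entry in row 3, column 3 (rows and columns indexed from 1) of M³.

Characteristic polynomial: t^3 - 9t^2 + 8t + 60 = (t - 6)(t - 5)(t + 2), so the eigenvalues are -2, 5, 6.
t=5: eigenvector (1, 0, 2).
t=-2: eigenvector (-1, 1, -3).
t=6: eigenvector (0, 0, 1).
P = [[1, -1, 0], [0, 1, 0], [2, -3, 1]], D = diag(5, -2, 6), P⁻¹ = [[1, 1, 0], [0, 1, 0], [-2, 1, 1]].
M³ = P·diag(125, -8, 216)·P⁻¹ = [[125, 133, 0], [0, -8, 0], [-182, 490, 216]].
The requested entry is 216.

216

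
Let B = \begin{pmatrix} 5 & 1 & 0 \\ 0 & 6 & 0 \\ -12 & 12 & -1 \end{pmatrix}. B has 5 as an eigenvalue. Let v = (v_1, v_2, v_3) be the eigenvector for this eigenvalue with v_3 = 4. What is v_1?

-2

B − 5I = [[0, 1, 0], [0, 1, 0], [-12, 12, -6]].
Solving (B − 5I)v = 0 gives the eigenspace spanned by (-2, 0, 4).
With v_3 = 4, v = (-2, 0, 4), so v_1 = -2.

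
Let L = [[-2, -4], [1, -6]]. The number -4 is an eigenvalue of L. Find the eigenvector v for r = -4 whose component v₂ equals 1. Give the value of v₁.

2

L + 4I = [[2, -4], [1, -2]].
Solving (L + 4I)v = 0 gives the eigenspace spanned by (2, 1).
With v₂ = 1, v = (2, 1), so v₁ = 2.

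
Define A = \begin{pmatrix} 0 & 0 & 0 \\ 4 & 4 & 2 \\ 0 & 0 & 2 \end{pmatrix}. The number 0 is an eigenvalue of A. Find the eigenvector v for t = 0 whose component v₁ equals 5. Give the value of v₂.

A = [[0, 0, 0], [4, 4, 2], [0, 0, 2]].
Solving (A)v = 0 gives the eigenspace spanned by (5, -5, 0).
With v₁ = 5, v = (5, -5, 0), so v₂ = -5.

-5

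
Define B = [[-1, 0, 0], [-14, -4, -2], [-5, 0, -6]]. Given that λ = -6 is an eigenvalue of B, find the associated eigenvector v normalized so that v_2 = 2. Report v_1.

0

B + 6I = [[5, 0, 0], [-14, 2, -2], [-5, 0, 0]].
Solving (B + 6I)v = 0 gives the eigenspace spanned by (0, 2, 2).
With v_2 = 2, v = (0, 2, 2), so v_1 = 0.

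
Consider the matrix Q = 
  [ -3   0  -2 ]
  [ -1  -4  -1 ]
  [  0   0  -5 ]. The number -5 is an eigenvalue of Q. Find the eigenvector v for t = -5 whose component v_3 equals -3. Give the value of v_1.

Q + 5I = [[2, 0, -2], [-1, 1, -1], [0, 0, 0]].
Solving (Q + 5I)v = 0 gives the eigenspace spanned by (-3, -6, -3).
With v_3 = -3, v = (-3, -6, -3), so v_1 = -3.

-3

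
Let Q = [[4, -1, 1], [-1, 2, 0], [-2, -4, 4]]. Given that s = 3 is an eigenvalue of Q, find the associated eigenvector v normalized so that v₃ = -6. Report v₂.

-3

Q − 3I = [[1, -1, 1], [-1, -1, 0], [-2, -4, 1]].
Solving (Q − 3I)v = 0 gives the eigenspace spanned by (3, -3, -6).
With v₃ = -6, v = (3, -3, -6), so v₂ = -3.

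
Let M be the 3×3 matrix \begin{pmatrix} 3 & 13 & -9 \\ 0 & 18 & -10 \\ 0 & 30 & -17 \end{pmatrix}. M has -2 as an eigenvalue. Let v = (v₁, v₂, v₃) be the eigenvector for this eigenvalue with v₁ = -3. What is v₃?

M + 2I = [[5, 13, -9], [0, 20, -10], [0, 30, -15]].
Solving (M + 2I)v = 0 gives the eigenspace spanned by (-3, -3, -6).
With v₁ = -3, v = (-3, -3, -6), so v₃ = -6.

-6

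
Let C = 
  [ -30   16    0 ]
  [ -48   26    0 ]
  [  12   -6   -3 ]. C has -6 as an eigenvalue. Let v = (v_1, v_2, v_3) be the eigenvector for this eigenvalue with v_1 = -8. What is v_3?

8

C + 6I = [[-24, 16, 0], [-48, 32, 0], [12, -6, 3]].
Solving (C + 6I)v = 0 gives the eigenspace spanned by (-8, -12, 8).
With v_1 = -8, v = (-8, -12, 8), so v_3 = 8.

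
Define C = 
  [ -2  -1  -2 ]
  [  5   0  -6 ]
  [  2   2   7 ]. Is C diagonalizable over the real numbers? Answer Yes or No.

No

Characteristic polynomial: p(μ) = μ^3 - 5μ^2 + 7μ - 3 = (μ - 3)(μ - 1)^2.
μ = 1 has algebraic multiplicity 2; rank(C − 1I) = 2, so geometric multiplicity = 1.
Geometric multiplicity < algebraic multiplicity, so C is not diagonalizable.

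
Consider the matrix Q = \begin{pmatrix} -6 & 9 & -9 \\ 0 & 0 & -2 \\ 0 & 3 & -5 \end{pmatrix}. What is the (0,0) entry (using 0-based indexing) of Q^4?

1296

Characteristic polynomial: r^3 + 11r^2 + 36r + 36 = (r + 2)(r + 3)(r + 6), so the eigenvalues are -6, -3, -2.
r=-6: eigenvector (1, 0, 0).
r=-2: eigenvector (0, 1, 1).
r=-3: eigenvector (-3, 2, 3).
P = [[1, 0, -3], [0, 1, 2], [0, 1, 3]], D = diag(-6, -2, -3), P⁻¹ = [[1, -3, 3], [0, 3, -2], [0, -1, 1]].
Q⁴ = P·diag(1296, 16, 81)·P⁻¹ = [[1296, -3645, 3645], [0, -114, 130], [0, -195, 211]].
The requested entry is 1296.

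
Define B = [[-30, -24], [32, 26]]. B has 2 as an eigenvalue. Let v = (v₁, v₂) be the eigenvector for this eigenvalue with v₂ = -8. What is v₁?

6

B − 2I = [[-32, -24], [32, 24]].
Solving (B − 2I)v = 0 gives the eigenspace spanned by (6, -8).
With v₂ = -8, v = (6, -8), so v₁ = 6.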